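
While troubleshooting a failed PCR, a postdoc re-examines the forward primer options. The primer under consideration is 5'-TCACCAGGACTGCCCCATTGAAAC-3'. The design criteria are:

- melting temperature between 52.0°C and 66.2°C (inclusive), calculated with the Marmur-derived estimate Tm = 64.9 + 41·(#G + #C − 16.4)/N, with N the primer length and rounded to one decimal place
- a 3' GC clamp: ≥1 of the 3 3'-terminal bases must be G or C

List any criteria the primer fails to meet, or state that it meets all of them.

Base counts: A=7, T=4, G=4, C=9 (length 24).
Tm: Tm = 64.9 + 41·(13 − 16.4)/24 = 59.1°C ✓
GC clamp: 3' end AAC has 1 G/C ✓

Meets all criteria.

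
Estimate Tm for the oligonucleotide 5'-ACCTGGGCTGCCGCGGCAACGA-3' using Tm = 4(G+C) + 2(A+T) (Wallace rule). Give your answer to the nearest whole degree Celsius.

Base counts: A=4, T=2, G=8, C=8 (length 22).
Tm = 2·(4+2) + 4·(8+8) = 2·6 + 4·16 = 12 + 64 = 76°C.

76°C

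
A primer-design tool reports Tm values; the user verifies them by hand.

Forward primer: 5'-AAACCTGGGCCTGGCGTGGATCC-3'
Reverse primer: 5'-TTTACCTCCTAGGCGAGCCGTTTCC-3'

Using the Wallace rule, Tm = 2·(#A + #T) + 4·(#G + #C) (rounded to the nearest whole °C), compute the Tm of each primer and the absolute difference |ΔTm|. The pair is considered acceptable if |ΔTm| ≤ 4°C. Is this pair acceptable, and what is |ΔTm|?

Forward: A=4 T=4 G=8 C=7 → Tm = 2·8 + 4·15 = 76°C.
Reverse: A=3 T=8 G=5 C=9 → Tm = 2·11 + 4·14 = 78°C.
|ΔTm| = |76 − 78| = 2°C, ≤ 4°C.

|ΔTm| = 2°C; the pair is acceptable.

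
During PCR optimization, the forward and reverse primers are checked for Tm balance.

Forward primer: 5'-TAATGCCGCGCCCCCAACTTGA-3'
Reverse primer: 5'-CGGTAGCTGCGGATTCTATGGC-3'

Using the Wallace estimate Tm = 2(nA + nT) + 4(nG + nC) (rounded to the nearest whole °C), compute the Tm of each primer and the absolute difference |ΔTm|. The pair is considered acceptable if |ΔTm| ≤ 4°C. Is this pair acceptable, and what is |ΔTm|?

|ΔTm| = 0°C; the pair is acceptable.

Forward: A=5 T=4 G=4 C=9 → Tm = 2·9 + 4·13 = 70°C.
Reverse: A=3 T=6 G=8 C=5 → Tm = 2·9 + 4·13 = 70°C.
|ΔTm| = |70 − 70| = 0°C, ≤ 4°C.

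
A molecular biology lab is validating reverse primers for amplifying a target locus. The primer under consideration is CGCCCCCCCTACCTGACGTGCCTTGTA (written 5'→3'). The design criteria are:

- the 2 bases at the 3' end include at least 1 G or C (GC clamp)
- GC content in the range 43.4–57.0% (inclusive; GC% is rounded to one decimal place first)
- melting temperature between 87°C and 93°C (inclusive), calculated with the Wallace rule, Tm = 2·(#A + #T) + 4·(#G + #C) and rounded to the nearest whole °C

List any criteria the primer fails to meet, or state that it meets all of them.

Base counts: A=3, T=6, G=5, C=13 (length 27).
GC clamp: 3' end TA has 0 G/C, need ≥1 ✗
GC content: GC 18/27 = 66.7%, outside 43.4–57.0% ✗
Tm: Tm = 2·9 + 4·18 = 90°C ✓

Fails: GC clamp, GC content.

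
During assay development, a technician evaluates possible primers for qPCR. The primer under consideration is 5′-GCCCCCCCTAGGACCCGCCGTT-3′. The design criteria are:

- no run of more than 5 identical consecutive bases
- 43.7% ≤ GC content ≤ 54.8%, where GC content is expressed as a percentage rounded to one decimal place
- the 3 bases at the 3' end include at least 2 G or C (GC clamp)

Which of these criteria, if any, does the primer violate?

Base counts: A=2, T=3, G=5, C=12 (length 22).
homopolymer run: longest run = 7, exceeds 5 ✗
GC content: GC 17/22 = 77.3%, outside 43.7–54.8% ✗
GC clamp: 3' end GTT has 1 G/C, need ≥2 ✗

Fails: homopolymer run, GC content, GC clamp.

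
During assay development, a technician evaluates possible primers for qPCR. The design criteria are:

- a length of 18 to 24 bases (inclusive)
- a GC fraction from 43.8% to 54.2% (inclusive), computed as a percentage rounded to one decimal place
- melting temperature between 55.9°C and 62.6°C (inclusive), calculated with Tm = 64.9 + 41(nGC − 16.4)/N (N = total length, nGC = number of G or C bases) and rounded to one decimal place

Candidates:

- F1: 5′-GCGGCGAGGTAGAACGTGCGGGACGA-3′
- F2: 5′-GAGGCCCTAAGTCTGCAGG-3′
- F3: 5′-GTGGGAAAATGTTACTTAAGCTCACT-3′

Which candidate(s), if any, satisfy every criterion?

None of the candidates satisfy all criteria.

F1 (26 nt, A=6 T=2 G=13 C=5): length 26, outside 18–24 ✗; GC 18/26 = 69.2%, outside 43.8–54.2% ✗; Tm = 64.9 + 41·(18 − 16.4)/26 = 67.4°C, outside 55.9–62.6°C ✗ — fails.
F2 (19 nt, A=4 T=3 G=7 C=5): length 19 ✓; GC 12/19 = 63.2%, outside 43.8–54.2% ✗; Tm = 64.9 + 41·(12 − 16.4)/19 = 55.4°C, outside 55.9–62.6°C ✗ — fails.
F3 (26 nt, A=8 T=8 G=6 C=4): length 26, outside 18–24 ✗; GC 10/26 = 38.5%, outside 43.8–54.2% ✗; Tm = 64.9 + 41·(10 − 16.4)/26 = 54.8°C, outside 55.9–62.6°C ✗ — fails.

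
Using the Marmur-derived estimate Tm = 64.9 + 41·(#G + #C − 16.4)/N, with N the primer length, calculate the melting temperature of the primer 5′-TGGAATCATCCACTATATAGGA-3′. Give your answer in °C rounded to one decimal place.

Base counts: A=8, T=6, G=4, C=4; G+C = 8, N = 22.
Tm = 64.9 + 41·(8 − 16.4)/22 = 64.9 + -344.40/22 = 49.2°C.

49.2°C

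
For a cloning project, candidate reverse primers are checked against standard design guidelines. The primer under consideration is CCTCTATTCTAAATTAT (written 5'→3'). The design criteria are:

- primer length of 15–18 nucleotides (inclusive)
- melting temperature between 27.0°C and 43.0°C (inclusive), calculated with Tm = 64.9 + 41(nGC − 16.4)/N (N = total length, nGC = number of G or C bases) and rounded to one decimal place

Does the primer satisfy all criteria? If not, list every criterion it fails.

Base counts: A=5, T=8, G=0, C=4 (length 17).
length: length 17 ✓
Tm: Tm = 64.9 + 41·(4 − 16.4)/17 = 35.0°C ✓

Meets all criteria.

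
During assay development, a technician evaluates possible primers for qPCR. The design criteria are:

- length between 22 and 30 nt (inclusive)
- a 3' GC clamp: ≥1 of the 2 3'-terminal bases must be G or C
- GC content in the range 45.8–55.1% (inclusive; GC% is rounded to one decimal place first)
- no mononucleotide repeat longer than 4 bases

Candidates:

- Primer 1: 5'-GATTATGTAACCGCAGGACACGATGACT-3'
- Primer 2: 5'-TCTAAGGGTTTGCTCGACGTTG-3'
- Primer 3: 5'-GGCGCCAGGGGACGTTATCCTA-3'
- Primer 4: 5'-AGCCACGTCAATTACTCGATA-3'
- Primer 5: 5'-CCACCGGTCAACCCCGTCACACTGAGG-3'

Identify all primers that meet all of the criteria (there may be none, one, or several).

Primer 1 (28 nt, A=9 T=6 G=7 C=6): length 28 ✓; 3' end CT has 1 G/C ✓; GC 13/28 = 46.4% ✓; longest run = 2 ✓ — passes.
Primer 2 (22 nt, A=3 T=8 G=7 C=4): length 22 ✓; 3' end TG has 1 G/C ✓; GC 11/22 = 50.0% ✓; longest run = 3 ✓ — passes.
Primer 3 (22 nt, A=4 T=4 G=8 C=6): length 22 ✓; 3' end TA has 0 G/C, need ≥1 ✗; GC 14/22 = 63.6%, outside 45.8–55.1% ✗; longest run = 4 ✓ — fails.
Primer 4 (21 nt, A=7 T=5 G=3 C=6): length 21, outside 22–30 ✗; 3' end TA has 0 G/C, need ≥1 ✗; GC 9/21 = 42.9%, outside 45.8–55.1% ✗; longest run = 2 ✓ — fails.
Primer 5 (27 nt, A=6 T=3 G=6 C=12): length 27 ✓; 3' end GG has 2 G/C ✓; GC 18/27 = 66.7%, outside 45.8–55.1% ✗; longest run = 4 ✓ — fails.

Primer 1 and Primer 2.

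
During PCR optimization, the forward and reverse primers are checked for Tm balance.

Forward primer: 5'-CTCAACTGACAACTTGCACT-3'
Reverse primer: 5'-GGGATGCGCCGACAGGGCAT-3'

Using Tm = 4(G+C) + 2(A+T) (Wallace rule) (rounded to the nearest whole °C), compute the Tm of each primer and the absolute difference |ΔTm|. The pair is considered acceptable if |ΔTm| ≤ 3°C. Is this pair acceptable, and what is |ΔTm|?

Forward: A=6 T=5 G=2 C=7 → Tm = 2·11 + 4·9 = 58°C.
Reverse: A=4 T=2 G=9 C=5 → Tm = 2·6 + 4·14 = 68°C.
|ΔTm| = |58 − 68| = 10°C, > 3°C.

|ΔTm| = 10°C; the pair is not acceptable.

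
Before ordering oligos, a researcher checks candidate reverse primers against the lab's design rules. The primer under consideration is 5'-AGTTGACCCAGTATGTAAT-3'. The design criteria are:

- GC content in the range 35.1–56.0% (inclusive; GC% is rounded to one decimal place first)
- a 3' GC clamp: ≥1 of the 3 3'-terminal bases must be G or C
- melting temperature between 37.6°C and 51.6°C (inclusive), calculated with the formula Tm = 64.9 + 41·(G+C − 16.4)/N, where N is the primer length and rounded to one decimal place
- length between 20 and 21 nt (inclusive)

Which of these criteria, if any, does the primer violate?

Base counts: A=6, T=6, G=4, C=3 (length 19).
GC content: GC 7/19 = 36.8% ✓
GC clamp: 3' end AAT has 0 G/C, need ≥1 ✗
Tm: Tm = 64.9 + 41·(7 − 16.4)/19 = 44.6°C ✓
length: length 19, outside 20–21 ✗

Fails: GC clamp, length.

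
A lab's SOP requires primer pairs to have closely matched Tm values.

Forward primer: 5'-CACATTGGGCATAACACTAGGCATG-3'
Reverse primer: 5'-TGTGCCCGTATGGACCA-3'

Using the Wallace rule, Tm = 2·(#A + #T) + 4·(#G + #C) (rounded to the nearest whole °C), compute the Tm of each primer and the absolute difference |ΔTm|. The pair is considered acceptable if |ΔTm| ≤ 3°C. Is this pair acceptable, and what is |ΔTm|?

|ΔTm| = 20°C; the pair is not acceptable.

Forward: A=8 T=5 G=6 C=6 → Tm = 2·13 + 4·12 = 74°C.
Reverse: A=3 T=4 G=5 C=5 → Tm = 2·7 + 4·10 = 54°C.
|ΔTm| = |74 − 54| = 20°C, > 3°C.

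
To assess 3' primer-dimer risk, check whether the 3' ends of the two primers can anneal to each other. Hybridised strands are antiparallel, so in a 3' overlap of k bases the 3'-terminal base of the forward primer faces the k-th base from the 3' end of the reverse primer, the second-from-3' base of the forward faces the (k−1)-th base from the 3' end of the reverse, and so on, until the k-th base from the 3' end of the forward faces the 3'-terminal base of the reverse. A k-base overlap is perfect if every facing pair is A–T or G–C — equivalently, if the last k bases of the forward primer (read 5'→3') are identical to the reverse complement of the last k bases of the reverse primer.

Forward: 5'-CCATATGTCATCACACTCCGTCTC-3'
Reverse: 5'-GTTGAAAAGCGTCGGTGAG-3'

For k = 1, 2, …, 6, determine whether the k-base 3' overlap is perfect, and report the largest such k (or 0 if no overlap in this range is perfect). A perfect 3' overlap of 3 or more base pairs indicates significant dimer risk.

Longest perfect overlap: 3 complementary base pairs; significant dimer risk (threshold 3).

Last 6 bases (5'→3') — forward …CGTCTC, reverse …GGTGAG.
Reverse complement of the reverse primer's last 6 bases: CTCACC; its first k bases are the reverse complement of the reverse primer's last k bases, so a perfect k-base overlap needs the forward primer's last k bases to equal them.
Comparing (forward last k vs required): k=1: C vs C ✓; k=2: TC vs CT ✗; k=3: CTC vs CTC ✓; k=4: TCTC vs CTCA ✗; k=5: GTCTC vs CTCAC ✗; k=6: CGTCTC vs CTCACC ✗.
Perfect overlaps at k = 1, 3; the largest is 3.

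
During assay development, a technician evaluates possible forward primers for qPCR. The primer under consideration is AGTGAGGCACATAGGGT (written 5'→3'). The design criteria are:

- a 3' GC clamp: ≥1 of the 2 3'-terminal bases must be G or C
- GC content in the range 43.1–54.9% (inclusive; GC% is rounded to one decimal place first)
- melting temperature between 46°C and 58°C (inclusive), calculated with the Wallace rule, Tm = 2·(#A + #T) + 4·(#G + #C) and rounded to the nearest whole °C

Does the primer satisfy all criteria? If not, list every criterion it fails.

Meets all criteria.

Base counts: A=5, T=3, G=7, C=2 (length 17).
GC clamp: 3' end GT has 1 G/C ✓
GC content: GC 9/17 = 52.9% ✓
Tm: Tm = 2·8 + 4·9 = 52°C ✓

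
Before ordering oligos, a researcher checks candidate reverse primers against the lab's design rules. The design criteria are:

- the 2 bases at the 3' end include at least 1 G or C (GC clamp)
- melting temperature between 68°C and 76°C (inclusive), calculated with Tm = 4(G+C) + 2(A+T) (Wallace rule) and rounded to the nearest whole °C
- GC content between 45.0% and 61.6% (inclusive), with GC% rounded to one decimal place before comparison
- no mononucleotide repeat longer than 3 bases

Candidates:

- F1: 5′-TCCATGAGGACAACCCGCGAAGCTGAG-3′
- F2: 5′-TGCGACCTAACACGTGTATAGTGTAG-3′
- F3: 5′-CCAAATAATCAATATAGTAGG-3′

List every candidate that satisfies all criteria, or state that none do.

F2 only.

F1 (27 nt, A=8 T=3 G=8 C=8): 3' end AG has 1 G/C ✓; Tm = 2·11 + 4·16 = 86°C, outside 68–76°C ✗; GC 16/27 = 59.3% ✓; longest run = 3 ✓ — fails.
F2 (26 nt, A=7 T=7 G=7 C=5): 3' end AG has 1 G/C ✓; Tm = 2·14 + 4·12 = 76°C ✓; GC 12/26 = 46.2% ✓; longest run = 2 ✓ — passes.
F3 (21 nt, A=10 T=5 G=3 C=3): 3' end GG has 2 G/C ✓; Tm = 2·15 + 4·6 = 54°C, outside 68–76°C ✗; GC 6/21 = 28.6%, outside 45.0–61.6% ✗; longest run = 3 ✓ — fails.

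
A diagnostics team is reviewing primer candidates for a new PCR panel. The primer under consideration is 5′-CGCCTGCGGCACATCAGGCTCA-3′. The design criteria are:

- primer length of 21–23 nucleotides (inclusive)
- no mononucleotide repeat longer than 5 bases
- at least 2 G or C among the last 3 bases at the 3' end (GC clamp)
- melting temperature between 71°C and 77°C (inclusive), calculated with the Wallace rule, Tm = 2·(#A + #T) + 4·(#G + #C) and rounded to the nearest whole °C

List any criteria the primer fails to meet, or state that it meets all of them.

Fails: GC clamp.

Base counts: A=4, T=3, G=6, C=9 (length 22).
length: length 22 ✓
homopolymer run: longest run = 2 ✓
GC clamp: 3' end TCA has 1 G/C, need ≥2 ✗
Tm: Tm = 2·7 + 4·15 = 74°C ✓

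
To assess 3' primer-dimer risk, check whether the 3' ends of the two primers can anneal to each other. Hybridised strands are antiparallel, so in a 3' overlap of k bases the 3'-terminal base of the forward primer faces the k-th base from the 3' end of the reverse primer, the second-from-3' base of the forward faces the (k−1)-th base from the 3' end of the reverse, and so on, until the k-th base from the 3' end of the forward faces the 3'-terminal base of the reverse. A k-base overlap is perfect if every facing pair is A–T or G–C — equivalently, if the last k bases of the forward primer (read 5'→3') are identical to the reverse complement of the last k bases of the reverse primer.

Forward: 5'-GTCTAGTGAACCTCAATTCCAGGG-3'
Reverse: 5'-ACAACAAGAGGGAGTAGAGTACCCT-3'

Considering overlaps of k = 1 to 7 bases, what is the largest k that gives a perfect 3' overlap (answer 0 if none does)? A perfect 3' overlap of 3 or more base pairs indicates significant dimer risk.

Longest perfect overlap: 4 complementary base pairs; significant dimer risk (threshold 3).

Last 7 bases (5'→3') — forward …TCCAGGG, reverse …GTACCCT.
Reverse complement of the reverse primer's last 7 bases: AGGGTAC; its first k bases are the reverse complement of the reverse primer's last k bases, so a perfect k-base overlap needs the forward primer's last k bases to equal them.
Comparing (forward last k vs required): k=1: G vs A ✗; k=2: GG vs AG ✗; k=3: GGG vs AGG ✗; k=4: AGGG vs AGGG ✓; k=5: CAGGG vs AGGGT ✗; k=6: CCAGGG vs AGGGTA ✗; k=7: TCCAGGG vs AGGGTAC ✗.
Only k = 4 is perfect, so the longest perfect 3' overlap is 4.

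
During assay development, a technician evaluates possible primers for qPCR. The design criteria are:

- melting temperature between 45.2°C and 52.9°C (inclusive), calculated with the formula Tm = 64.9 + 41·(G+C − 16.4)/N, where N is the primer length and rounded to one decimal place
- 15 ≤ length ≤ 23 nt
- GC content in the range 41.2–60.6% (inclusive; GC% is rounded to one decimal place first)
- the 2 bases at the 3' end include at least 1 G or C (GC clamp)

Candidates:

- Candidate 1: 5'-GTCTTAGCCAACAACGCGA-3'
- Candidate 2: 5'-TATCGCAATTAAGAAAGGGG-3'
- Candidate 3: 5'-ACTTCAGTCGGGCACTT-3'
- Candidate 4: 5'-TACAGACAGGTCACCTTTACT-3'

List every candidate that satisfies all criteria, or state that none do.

Candidate 1 and Candidate 4.

Candidate 1 (19 nt, A=6 T=3 G=4 C=6): Tm = 64.9 + 41·(10 − 16.4)/19 = 51.1°C ✓; length 19 ✓; GC 10/19 = 52.6% ✓; 3' end GA has 1 G/C ✓ — passes.
Candidate 2 (20 nt, A=8 T=4 G=6 C=2): Tm = 64.9 + 41·(8 − 16.4)/20 = 47.7°C ✓; length 20 ✓; GC 8/20 = 40.0%, outside 41.2–60.6% ✗; 3' end GG has 2 G/C ✓ — fails.
Candidate 3 (17 nt, A=3 T=5 G=4 C=5): Tm = 64.9 + 41·(9 − 16.4)/17 = 47.1°C ✓; length 17 ✓; GC 9/17 = 52.9% ✓; 3' end TT has 0 G/C, need ≥1 ✗ — fails.
Candidate 4 (21 nt, A=6 T=6 G=3 C=6): Tm = 64.9 + 41·(9 − 16.4)/21 = 50.5°C ✓; length 21 ✓; GC 9/21 = 42.9% ✓; 3' end CT has 1 G/C ✓ — passes.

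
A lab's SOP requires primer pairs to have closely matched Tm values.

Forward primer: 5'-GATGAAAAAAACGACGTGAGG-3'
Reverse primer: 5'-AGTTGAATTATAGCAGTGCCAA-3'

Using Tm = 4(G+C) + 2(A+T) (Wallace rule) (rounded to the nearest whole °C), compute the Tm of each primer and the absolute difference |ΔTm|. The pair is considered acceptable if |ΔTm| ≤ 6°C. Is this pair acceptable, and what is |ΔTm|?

|ΔTm| = 0°C; the pair is acceptable.

Forward: A=10 T=2 G=7 C=2 → Tm = 2·12 + 4·9 = 60°C.
Reverse: A=8 T=6 G=5 C=3 → Tm = 2·14 + 4·8 = 60°C.
|ΔTm| = |60 − 60| = 0°C, ≤ 6°C.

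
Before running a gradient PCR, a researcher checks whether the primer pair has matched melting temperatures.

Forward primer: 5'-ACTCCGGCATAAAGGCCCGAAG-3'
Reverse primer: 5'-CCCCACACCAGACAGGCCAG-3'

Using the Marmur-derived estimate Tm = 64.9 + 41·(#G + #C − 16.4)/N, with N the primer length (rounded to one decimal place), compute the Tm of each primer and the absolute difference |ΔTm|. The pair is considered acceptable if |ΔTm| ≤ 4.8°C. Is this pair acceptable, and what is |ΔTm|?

|ΔTm| = 1.4°C; the pair is acceptable.

Forward: G+C = 13, N = 22 → Tm = 64.9 + 41·(13 − 16.4)/22 = 58.6°C.
Reverse: G+C = 14, N = 20 → Tm = 64.9 + 41·(14 − 16.4)/20 = 60.0°C.
|ΔTm| = |58.6 − 60.0| = 1.4°C, ≤ 4.8°C.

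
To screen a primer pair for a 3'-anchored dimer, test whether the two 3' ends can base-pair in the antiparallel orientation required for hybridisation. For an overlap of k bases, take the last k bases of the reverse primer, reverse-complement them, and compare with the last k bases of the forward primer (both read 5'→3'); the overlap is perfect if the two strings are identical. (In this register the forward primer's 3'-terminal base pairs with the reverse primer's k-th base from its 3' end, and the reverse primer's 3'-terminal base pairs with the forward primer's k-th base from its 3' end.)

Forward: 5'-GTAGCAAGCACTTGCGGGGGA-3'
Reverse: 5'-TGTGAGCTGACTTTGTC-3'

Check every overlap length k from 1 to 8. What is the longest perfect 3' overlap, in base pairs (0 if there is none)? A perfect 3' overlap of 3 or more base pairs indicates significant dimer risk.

Last 8 bases (5'→3') — forward …GCGGGGGA, reverse …ACTTTGTC.
Reverse complement of the reverse primer's last 8 bases: GACAAAGT; its first k bases are the reverse complement of the reverse primer's last k bases, so a perfect k-base overlap needs the forward primer's last k bases to equal them.
Comparing (forward last k vs required): k=1: A vs G ✗; k=2: GA vs GA ✓; k=3: GGA vs GAC ✗; k=4: GGGA vs GACA ✗; k=5: GGGGA vs GACAA ✗; k=6: GGGGGA vs GACAAA ✗; k=7: CGGGGGA vs GACAAAG ✗; k=8: GCGGGGGA vs GACAAAGT ✗.
Only k = 2 is perfect, so the longest perfect 3' overlap is 2.

Longest perfect overlap: 2 complementary base pairs; below the dimer-risk threshold (threshold 3).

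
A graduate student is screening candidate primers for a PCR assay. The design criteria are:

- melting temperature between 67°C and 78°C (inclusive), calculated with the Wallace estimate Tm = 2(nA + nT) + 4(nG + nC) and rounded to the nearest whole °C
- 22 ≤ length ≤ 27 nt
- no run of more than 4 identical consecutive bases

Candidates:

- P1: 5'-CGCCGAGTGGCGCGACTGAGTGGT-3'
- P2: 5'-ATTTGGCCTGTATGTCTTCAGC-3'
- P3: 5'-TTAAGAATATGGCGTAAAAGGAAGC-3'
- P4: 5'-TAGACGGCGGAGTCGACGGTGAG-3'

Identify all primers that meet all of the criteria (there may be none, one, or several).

P3 and P4.

P1 (24 nt, A=3 T=4 G=11 C=6): Tm = 2·7 + 4·17 = 82°C, outside 67–78°C ✗; length 24 ✓; longest run = 2 ✓ — fails.
P2 (22 nt, A=3 T=9 G=5 C=5): Tm = 2·12 + 4·10 = 64°C, outside 67–78°C ✗; length 22 ✓; longest run = 3 ✓ — fails.
P3 (25 nt, A=11 T=5 G=7 C=2): Tm = 2·16 + 4·9 = 68°C ✓; length 25 ✓; longest run = 4 ✓ — passes.
P4 (23 nt, A=5 T=3 G=11 C=4): Tm = 2·8 + 4·15 = 76°C ✓; length 23 ✓; longest run = 2 ✓ — passes.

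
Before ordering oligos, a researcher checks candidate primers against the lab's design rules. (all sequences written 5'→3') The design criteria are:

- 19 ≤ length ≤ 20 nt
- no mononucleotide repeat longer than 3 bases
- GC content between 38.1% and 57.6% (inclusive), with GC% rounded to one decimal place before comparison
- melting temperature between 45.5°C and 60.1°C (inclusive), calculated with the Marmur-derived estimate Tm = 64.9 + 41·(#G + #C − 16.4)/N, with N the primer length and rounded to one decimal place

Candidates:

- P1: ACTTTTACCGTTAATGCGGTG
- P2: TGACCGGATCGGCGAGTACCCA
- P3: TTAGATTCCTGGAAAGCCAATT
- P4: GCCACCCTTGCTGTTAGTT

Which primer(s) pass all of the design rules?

P4 only.

P1 (21 nt, A=4 T=8 G=5 C=4): length 21, outside 19–20 ✗; longest run = 4, exceeds 3 ✗; GC 9/21 = 42.9% ✓; Tm = 64.9 + 41·(9 − 16.4)/21 = 50.5°C ✓ — fails.
P2 (22 nt, A=5 T=3 G=7 C=7): length 22, outside 19–20 ✗; longest run = 3 ✓; GC 14/22 = 63.6%, outside 38.1–57.6% ✗; Tm = 64.9 + 41·(14 − 16.4)/22 = 60.4°C, outside 45.5–60.1°C ✗ — fails.
P3 (22 nt, A=7 T=7 G=4 C=4): length 22, outside 19–20 ✗; longest run = 3 ✓; GC 8/22 = 36.4%, outside 38.1–57.6% ✗; Tm = 64.9 + 41·(8 − 16.4)/22 = 49.2°C ✓ — fails.
P4 (19 nt, A=2 T=7 G=4 C=6): length 19 ✓; longest run = 3 ✓; GC 10/19 = 52.6% ✓; Tm = 64.9 + 41·(10 − 16.4)/19 = 51.1°C ✓ — passes.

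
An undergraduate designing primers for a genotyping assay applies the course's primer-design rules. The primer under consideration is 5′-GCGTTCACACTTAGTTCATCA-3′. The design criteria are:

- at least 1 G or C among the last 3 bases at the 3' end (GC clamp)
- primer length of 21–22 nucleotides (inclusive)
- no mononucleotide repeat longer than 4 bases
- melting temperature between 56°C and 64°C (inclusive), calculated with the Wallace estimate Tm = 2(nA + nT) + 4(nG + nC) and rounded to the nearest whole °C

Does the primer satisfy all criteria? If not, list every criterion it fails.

Meets all criteria.

Base counts: A=5, T=7, G=3, C=6 (length 21).
GC clamp: 3' end TCA has 1 G/C ✓
length: length 21 ✓
homopolymer run: longest run = 2 ✓
Tm: Tm = 2·12 + 4·9 = 60°C ✓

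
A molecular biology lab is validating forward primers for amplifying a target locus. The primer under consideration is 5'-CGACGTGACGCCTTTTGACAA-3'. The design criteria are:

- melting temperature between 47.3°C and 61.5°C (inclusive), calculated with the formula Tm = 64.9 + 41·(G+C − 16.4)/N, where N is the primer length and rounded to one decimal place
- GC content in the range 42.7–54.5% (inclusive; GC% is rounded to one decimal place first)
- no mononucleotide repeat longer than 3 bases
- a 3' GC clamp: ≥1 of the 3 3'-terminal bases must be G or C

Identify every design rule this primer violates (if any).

Base counts: A=5, T=5, G=5, C=6 (length 21).
Tm: Tm = 64.9 + 41·(11 − 16.4)/21 = 54.4°C ✓
GC content: GC 11/21 = 52.4% ✓
homopolymer run: longest run = 4, exceeds 3 ✗
GC clamp: 3' end CAA has 1 G/C ✓

Fails: homopolymer run.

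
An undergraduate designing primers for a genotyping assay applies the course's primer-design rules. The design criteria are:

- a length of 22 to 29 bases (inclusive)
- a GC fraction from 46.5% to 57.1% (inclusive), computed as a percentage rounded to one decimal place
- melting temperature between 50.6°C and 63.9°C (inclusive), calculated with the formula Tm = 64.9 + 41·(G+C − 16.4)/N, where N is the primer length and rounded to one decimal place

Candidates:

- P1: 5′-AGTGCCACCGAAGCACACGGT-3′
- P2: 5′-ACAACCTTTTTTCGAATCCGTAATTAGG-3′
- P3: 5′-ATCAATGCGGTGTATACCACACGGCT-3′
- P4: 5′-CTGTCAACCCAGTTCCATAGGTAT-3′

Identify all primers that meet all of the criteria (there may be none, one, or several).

P1 (21 nt, A=6 T=2 G=6 C=7): length 21, outside 22–29 ✗; GC 13/21 = 61.9%, outside 46.5–57.1% ✗; Tm = 64.9 + 41·(13 − 16.4)/21 = 58.3°C ✓ — fails.
P2 (28 nt, A=8 T=10 G=4 C=6): length 28 ✓; GC 10/28 = 35.7%, outside 46.5–57.1% ✗; Tm = 64.9 + 41·(10 − 16.4)/28 = 55.5°C ✓ — fails.
P3 (26 nt, A=7 T=6 G=6 C=7): length 26 ✓; GC 13/26 = 50.0% ✓; Tm = 64.9 + 41·(13 − 16.4)/26 = 59.5°C ✓ — passes.
P4 (24 nt, A=6 T=7 G=4 C=7): length 24 ✓; GC 11/24 = 45.8%, outside 46.5–57.1% ✗; Tm = 64.9 + 41·(11 − 16.4)/24 = 55.7°C ✓ — fails.

P3 only.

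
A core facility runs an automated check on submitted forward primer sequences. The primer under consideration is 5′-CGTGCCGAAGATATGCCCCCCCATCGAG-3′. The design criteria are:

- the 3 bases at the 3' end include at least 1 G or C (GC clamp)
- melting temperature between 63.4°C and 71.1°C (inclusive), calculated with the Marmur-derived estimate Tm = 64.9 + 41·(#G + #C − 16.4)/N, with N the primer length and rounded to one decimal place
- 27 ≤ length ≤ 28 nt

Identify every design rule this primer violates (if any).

Meets all criteria.

Base counts: A=6, T=4, G=7, C=11 (length 28).
GC clamp: 3' end GAG has 2 G/C ✓
Tm: Tm = 64.9 + 41·(18 − 16.4)/28 = 67.2°C ✓
length: length 28 ✓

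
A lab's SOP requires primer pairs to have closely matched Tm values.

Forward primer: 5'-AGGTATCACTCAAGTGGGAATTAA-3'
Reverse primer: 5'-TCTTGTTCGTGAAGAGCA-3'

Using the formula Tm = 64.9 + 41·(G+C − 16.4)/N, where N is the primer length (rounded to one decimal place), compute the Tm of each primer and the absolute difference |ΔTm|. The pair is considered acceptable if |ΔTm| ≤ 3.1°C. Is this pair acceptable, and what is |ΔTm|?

|ΔTm| = 6.5°C; the pair is not acceptable.

Forward: G+C = 9, N = 24 → Tm = 64.9 + 41·(9 − 16.4)/24 = 52.3°C.
Reverse: G+C = 8, N = 18 → Tm = 64.9 + 41·(8 − 16.4)/18 = 45.8°C.
|ΔTm| = |52.3 − 45.8| = 6.5°C, > 3.1°C.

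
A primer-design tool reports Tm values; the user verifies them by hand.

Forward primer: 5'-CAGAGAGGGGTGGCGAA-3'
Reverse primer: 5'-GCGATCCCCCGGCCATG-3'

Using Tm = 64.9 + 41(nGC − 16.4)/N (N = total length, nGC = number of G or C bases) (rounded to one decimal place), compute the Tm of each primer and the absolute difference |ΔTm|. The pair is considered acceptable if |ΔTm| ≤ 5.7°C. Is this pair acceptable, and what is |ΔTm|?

Forward: G+C = 11, N = 17 → Tm = 64.9 + 41·(11 − 16.4)/17 = 51.9°C.
Reverse: G+C = 13, N = 17 → Tm = 64.9 + 41·(13 − 16.4)/17 = 56.7°C.
|ΔTm| = |51.9 − 56.7| = 4.8°C, ≤ 5.7°C.

|ΔTm| = 4.8°C; the pair is acceptable.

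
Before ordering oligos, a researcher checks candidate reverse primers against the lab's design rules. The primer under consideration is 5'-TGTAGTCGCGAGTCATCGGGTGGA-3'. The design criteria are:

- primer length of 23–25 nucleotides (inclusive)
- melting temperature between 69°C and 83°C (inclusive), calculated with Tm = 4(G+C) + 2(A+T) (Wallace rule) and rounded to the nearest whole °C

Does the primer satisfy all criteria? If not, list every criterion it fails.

Meets all criteria.

Base counts: A=4, T=6, G=10, C=4 (length 24).
length: length 24 ✓
Tm: Tm = 2·10 + 4·14 = 76°C ✓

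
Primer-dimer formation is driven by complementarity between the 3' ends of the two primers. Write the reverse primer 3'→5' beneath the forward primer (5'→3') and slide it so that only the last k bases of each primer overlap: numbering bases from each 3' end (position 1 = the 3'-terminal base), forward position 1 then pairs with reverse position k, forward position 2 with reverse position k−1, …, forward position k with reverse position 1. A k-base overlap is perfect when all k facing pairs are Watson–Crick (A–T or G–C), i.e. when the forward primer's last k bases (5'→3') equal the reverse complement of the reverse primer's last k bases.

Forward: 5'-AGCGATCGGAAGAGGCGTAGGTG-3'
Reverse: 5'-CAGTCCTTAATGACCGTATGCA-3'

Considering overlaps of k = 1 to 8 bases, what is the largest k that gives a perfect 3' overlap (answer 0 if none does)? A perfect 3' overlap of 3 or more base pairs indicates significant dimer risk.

Longest perfect overlap: 2 complementary base pairs; below the dimer-risk threshold (threshold 3).

Last 8 bases (5'→3') — forward …CGTAGGTG, reverse …CGTATGCA.
Reverse complement of the reverse primer's last 8 bases: TGCATACG; its first k bases are the reverse complement of the reverse primer's last k bases, so a perfect k-base overlap needs the forward primer's last k bases to equal them.
Comparing (forward last k vs required): k=1: G vs T ✗; k=2: TG vs TG ✓; k=3: GTG vs TGC ✗; k=4: GGTG vs TGCA ✗; k=5: AGGTG vs TGCAT ✗; k=6: TAGGTG vs TGCATA ✗; k=7: GTAGGTG vs TGCATAC ✗; k=8: CGTAGGTG vs TGCATACG ✗.
Only k = 2 is perfect, so the longest perfect 3' overlap is 2.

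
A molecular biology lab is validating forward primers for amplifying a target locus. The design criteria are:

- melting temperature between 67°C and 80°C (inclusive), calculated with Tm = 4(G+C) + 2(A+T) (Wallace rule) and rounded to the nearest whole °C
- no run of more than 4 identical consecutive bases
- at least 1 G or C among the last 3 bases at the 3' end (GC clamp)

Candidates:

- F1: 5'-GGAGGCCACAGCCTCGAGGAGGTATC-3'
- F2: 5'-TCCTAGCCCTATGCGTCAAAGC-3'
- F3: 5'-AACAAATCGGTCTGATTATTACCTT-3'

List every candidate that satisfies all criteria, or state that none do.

F1 (26 nt, A=6 T=3 G=10 C=7): Tm = 2·9 + 4·17 = 86°C, outside 67–80°C ✗; longest run = 2 ✓; 3' end ATC has 1 G/C ✓ — fails.
F2 (22 nt, A=5 T=5 G=4 C=8): Tm = 2·10 + 4·12 = 68°C ✓; longest run = 3 ✓; 3' end AGC has 2 G/C ✓ — passes.
F3 (25 nt, A=8 T=9 G=3 C=5): Tm = 2·17 + 4·8 = 66°C, outside 67–80°C ✗; longest run = 3 ✓; 3' end CTT has 1 G/C ✓ — fails.

F2 only.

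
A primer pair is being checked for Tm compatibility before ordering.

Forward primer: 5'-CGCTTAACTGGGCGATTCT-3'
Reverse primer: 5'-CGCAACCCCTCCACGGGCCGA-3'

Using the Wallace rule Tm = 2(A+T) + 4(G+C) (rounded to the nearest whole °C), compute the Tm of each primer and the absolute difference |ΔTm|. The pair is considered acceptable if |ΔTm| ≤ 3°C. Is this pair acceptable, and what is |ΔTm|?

|ΔTm| = 16°C; the pair is not acceptable.

Forward: A=3 T=6 G=5 C=5 → Tm = 2·9 + 4·10 = 58°C.
Reverse: A=4 T=1 G=5 C=11 → Tm = 2·5 + 4·16 = 74°C.
|ΔTm| = |58 − 74| = 16°C, > 3°C.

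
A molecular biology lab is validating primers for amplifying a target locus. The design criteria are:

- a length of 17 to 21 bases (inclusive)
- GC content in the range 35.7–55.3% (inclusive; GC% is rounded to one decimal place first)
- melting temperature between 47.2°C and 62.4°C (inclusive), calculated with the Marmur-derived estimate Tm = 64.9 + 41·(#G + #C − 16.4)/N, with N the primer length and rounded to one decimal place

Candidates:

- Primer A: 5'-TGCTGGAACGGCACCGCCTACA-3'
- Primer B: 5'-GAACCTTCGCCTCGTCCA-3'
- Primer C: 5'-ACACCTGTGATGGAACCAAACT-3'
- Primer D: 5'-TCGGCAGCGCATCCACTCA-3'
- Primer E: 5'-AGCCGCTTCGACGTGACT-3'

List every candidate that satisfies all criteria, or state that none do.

None of the candidates satisfy all criteria.

Primer A (22 nt, A=5 T=3 G=6 C=8): length 22, outside 17–21 ✗; GC 14/22 = 63.6%, outside 35.7–55.3% ✗; Tm = 64.9 + 41·(14 − 16.4)/22 = 60.4°C ✓ — fails.
Primer B (18 nt, A=3 T=4 G=3 C=8): length 18 ✓; GC 11/18 = 61.1%, outside 35.7–55.3% ✗; Tm = 64.9 + 41·(11 − 16.4)/18 = 52.6°C ✓ — fails.
Primer C (22 nt, A=8 T=4 G=4 C=6): length 22, outside 17–21 ✗; GC 10/22 = 45.5% ✓; Tm = 64.9 + 41·(10 − 16.4)/22 = 53.0°C ✓ — fails.
Primer D (19 nt, A=4 T=3 G=4 C=8): length 19 ✓; GC 12/19 = 63.2%, outside 35.7–55.3% ✗; Tm = 64.9 + 41·(12 − 16.4)/19 = 55.4°C ✓ — fails.
Primer E (18 nt, A=3 T=4 G=5 C=6): length 18 ✓; GC 11/18 = 61.1%, outside 35.7–55.3% ✗; Tm = 64.9 + 41·(11 − 16.4)/18 = 52.6°C ✓ — fails.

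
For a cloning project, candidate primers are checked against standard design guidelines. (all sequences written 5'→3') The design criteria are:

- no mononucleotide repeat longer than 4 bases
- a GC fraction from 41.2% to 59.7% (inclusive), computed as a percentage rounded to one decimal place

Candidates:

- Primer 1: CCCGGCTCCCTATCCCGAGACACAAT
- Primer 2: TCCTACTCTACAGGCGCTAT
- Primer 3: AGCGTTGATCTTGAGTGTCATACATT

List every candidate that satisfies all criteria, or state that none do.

Primer 1 (26 nt, A=6 T=4 G=4 C=12): longest run = 3 ✓; GC 16/26 = 61.5%, outside 41.2–59.7% ✗ — fails.
Primer 2 (20 nt, A=4 T=6 G=3 C=7): longest run = 2 ✓; GC 10/20 = 50.0% ✓ — passes.
Primer 3 (26 nt, A=6 T=10 G=6 C=4): longest run = 2 ✓; GC 10/26 = 38.5%, outside 41.2–59.7% ✗ — fails.

Primer 2 only.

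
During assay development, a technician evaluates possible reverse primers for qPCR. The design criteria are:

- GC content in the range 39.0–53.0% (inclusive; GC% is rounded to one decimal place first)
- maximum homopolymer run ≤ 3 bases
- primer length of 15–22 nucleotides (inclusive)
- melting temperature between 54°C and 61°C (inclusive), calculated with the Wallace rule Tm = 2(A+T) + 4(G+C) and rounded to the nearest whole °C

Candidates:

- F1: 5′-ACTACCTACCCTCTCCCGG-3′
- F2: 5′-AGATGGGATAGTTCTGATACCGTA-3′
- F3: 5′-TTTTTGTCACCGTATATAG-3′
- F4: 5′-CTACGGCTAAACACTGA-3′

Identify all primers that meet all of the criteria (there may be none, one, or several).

None of the candidates satisfy all criteria.

F1 (19 nt, A=3 T=4 G=2 C=10): GC 12/19 = 63.2%, outside 39.0–53.0% ✗; longest run = 3 ✓; length 19 ✓; Tm = 2·7 + 4·12 = 62°C, outside 54–61°C ✗ — fails.
F2 (24 nt, A=7 T=7 G=7 C=3): GC 10/24 = 41.7% ✓; longest run = 3 ✓; length 24, outside 15–22 ✗; Tm = 2·14 + 4·10 = 68°C, outside 54–61°C ✗ — fails.
F3 (19 nt, A=4 T=9 G=3 C=3): GC 6/19 = 31.6%, outside 39.0–53.0% ✗; longest run = 5, exceeds 3 ✗; length 19 ✓; Tm = 2·13 + 4·6 = 50°C, outside 54–61°C ✗ — fails.
F4 (17 nt, A=6 T=3 G=3 C=5): GC 8/17 = 47.1% ✓; longest run = 3 ✓; length 17 ✓; Tm = 2·9 + 4·8 = 50°C, outside 54–61°C ✗ — fails.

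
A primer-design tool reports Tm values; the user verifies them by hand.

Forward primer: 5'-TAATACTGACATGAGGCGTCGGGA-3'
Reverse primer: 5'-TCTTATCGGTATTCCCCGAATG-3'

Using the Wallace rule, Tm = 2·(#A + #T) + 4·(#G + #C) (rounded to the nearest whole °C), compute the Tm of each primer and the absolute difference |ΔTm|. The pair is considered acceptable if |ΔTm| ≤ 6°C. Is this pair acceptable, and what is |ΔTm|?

Forward: A=7 T=5 G=8 C=4 → Tm = 2·12 + 4·12 = 72°C.
Reverse: A=4 T=8 G=4 C=6 → Tm = 2·12 + 4·10 = 64°C.
|ΔTm| = |72 − 64| = 8°C, > 6°C.

|ΔTm| = 8°C; the pair is not acceptable.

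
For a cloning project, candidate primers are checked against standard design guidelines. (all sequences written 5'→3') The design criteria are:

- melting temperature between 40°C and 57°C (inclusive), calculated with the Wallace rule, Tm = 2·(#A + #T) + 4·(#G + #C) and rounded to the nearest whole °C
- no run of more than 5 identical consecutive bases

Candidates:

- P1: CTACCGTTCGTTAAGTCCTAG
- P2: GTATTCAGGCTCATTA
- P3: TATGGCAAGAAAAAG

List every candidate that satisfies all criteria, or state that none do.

P1 (21 nt, A=4 T=7 G=4 C=6): Tm = 2·11 + 4·10 = 62°C, outside 40–57°C ✗; longest run = 2 ✓ — fails.
P2 (16 nt, A=4 T=6 G=3 C=3): Tm = 2·10 + 4·6 = 44°C ✓; longest run = 2 ✓ — passes.
P3 (15 nt, A=8 T=2 G=4 C=1): Tm = 2·10 + 4·5 = 40°C ✓; longest run = 5 ✓ — passes.

P2 and P3.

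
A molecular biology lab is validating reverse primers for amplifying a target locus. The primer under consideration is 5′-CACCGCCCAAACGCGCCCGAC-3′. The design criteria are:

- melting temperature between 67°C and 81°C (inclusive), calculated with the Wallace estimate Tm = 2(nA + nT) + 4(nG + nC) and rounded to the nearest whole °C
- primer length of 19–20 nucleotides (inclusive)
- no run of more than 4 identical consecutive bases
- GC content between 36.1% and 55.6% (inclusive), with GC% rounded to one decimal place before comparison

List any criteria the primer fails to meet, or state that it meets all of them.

Fails: length, GC content.

Base counts: A=5, T=0, G=4, C=12 (length 21).
Tm: Tm = 2·5 + 4·16 = 74°C ✓
length: length 21, outside 19–20 ✗
homopolymer run: longest run = 3 ✓
GC content: GC 16/21 = 76.2%, outside 36.1–55.6% ✗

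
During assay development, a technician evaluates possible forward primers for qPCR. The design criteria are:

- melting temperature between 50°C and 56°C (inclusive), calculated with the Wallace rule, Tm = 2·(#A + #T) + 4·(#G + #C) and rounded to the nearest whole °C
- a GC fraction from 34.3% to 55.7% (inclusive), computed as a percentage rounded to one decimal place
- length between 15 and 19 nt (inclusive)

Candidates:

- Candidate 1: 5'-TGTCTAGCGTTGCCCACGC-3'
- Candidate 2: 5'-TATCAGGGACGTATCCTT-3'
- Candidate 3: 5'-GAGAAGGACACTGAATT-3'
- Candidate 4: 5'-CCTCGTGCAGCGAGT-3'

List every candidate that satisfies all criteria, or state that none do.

Candidate 1 (19 nt, A=2 T=5 G=5 C=7): Tm = 2·7 + 4·12 = 62°C, outside 50–56°C ✗; GC 12/19 = 63.2%, outside 34.3–55.7% ✗; length 19 ✓ — fails.
Candidate 2 (18 nt, A=4 T=6 G=4 C=4): Tm = 2·10 + 4·8 = 52°C ✓; GC 8/18 = 44.4% ✓; length 18 ✓ — passes.
Candidate 3 (17 nt, A=7 T=3 G=5 C=2): Tm = 2·10 + 4·7 = 48°C, outside 50–56°C ✗; GC 7/17 = 41.2% ✓; length 17 ✓ — fails.
Candidate 4 (15 nt, A=2 T=3 G=5 C=5): Tm = 2·5 + 4·10 = 50°C ✓; GC 10/15 = 66.7%, outside 34.3–55.7% ✗; length 15 ✓ — fails.

Candidate 2 only.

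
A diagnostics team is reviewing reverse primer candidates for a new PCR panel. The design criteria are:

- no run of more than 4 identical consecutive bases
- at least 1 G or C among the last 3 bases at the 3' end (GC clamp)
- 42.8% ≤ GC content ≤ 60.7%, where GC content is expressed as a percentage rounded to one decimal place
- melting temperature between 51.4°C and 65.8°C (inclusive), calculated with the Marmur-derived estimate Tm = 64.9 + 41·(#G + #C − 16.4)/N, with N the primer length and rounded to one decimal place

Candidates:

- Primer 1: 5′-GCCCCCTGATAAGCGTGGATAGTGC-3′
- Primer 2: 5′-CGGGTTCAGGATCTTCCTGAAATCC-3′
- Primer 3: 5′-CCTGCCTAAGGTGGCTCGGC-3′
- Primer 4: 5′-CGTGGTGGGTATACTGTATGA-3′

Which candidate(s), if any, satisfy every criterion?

Primer 1 (25 nt, A=5 T=5 G=8 C=7): longest run = 5, exceeds 4 ✗; 3' end TGC has 2 G/C ✓; GC 15/25 = 60.0% ✓; Tm = 64.9 + 41·(15 − 16.4)/25 = 62.6°C ✓ — fails.
Primer 2 (25 nt, A=5 T=7 G=6 C=7): longest run = 3 ✓; 3' end TCC has 2 G/C ✓; GC 13/25 = 52.0% ✓; Tm = 64.9 + 41·(13 − 16.4)/25 = 59.3°C ✓ — passes.
Primer 3 (20 nt, A=2 T=4 G=7 C=7): longest run = 2 ✓; 3' end GGC has 3 G/C ✓; GC 14/20 = 70.0%, outside 42.8–60.7% ✗; Tm = 64.9 + 41·(14 − 16.4)/20 = 60.0°C ✓ — fails.
Primer 4 (21 nt, A=4 T=7 G=8 C=2): longest run = 3 ✓; 3' end TGA has 1 G/C ✓; GC 10/21 = 47.6% ✓; Tm = 64.9 + 41·(10 − 16.4)/21 = 52.4°C ✓ — passes.

Primer 2 and Primer 4.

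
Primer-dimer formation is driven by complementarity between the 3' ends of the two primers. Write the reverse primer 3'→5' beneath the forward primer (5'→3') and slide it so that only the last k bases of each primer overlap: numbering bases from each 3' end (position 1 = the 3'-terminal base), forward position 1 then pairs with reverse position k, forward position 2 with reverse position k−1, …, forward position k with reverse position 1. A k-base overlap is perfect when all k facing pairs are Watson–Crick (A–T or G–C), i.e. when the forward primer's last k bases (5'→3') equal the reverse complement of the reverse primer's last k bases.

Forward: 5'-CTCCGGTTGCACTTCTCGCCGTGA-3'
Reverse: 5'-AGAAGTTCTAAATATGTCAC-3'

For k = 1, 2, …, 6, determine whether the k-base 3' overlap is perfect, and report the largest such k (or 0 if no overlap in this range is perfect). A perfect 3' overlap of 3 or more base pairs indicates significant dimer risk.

Last 6 bases (5'→3') — forward …CCGTGA, reverse …TGTCAC.
Reverse complement of the reverse primer's last 6 bases: GTGACA; its first k bases are the reverse complement of the reverse primer's last k bases, so a perfect k-base overlap needs the forward primer's last k bases to equal them.
Comparing (forward last k vs required): k=1: A vs G ✗; k=2: GA vs GT ✗; k=3: TGA vs GTG ✗; k=4: GTGA vs GTGA ✓; k=5: CGTGA vs GTGAC ✗; k=6: CCGTGA vs GTGACA ✗.
Only k = 4 is perfect, so the longest perfect 3' overlap is 4.

Longest perfect overlap: 4 complementary base pairs; significant dimer risk (threshold 3).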